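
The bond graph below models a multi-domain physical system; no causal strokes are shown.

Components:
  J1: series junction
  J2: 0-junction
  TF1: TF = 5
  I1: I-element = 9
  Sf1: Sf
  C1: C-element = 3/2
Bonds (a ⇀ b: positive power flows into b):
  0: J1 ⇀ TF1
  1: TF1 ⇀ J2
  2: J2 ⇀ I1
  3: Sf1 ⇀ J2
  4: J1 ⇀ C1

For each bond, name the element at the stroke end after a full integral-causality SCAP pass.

#3 |Sf1  (Sf1 fixes flow; stroke at Sf1)
#2 |I1  (prefer integral on I1)
#1 |J2  (closing 0-jn rule on J2)
#0 |TF1  (TF1 one-in-one-out from 1)
#4 |J1  (J1: bond 0 brought flow, rest push out)

b0 stroke at TF1
b1 stroke at J2
b2 stroke at I1
b3 stroke at Sf1
b4 stroke at J1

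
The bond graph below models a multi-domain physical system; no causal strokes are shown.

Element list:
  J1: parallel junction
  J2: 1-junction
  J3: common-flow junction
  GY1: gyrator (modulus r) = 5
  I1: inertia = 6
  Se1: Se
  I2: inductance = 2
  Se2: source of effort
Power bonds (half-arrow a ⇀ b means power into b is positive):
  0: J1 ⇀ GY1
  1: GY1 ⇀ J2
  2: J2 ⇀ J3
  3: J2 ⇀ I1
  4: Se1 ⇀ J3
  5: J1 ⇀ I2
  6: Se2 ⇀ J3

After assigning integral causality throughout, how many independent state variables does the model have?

#4 stroke→J3  (Se1 fixes effort; stroke away)
#6 stroke→J3  (Se2 (Se) sets effort on bond)
#2 stroke→J2  (J3: last free bond brings flow in)
#3 stroke→I1  (I1 integral (f out))
#1 stroke→J2  (J2 flow already set via bond 3)
#0 stroke→J1  (GY GY1: same side as bond 1)
#5 stroke→I2  (0-jn J1 has e-setter on 0)

2  (I1, I2 all integral)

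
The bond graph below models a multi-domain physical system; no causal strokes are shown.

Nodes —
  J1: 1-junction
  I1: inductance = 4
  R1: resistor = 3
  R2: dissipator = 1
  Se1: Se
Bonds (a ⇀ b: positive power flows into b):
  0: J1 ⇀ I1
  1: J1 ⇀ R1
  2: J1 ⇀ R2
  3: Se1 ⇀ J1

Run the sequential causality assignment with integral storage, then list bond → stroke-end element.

b0 →I1
b1 →J1
b2 →J1
b3 →J1

β3 |J1  (Se1: effort source, stroke at far end)
β0 |I1  (prefer integral on I1)
β1 |J1  (common-f at J1 fixed by 0)
β2 |J1  (1-jn J1 has f-setter on 0)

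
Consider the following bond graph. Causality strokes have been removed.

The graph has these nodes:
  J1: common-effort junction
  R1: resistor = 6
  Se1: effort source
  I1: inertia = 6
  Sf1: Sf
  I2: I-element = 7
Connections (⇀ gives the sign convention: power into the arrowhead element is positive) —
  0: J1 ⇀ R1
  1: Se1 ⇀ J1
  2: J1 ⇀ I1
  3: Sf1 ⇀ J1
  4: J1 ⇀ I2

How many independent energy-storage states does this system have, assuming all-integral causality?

2  (I1, I2 all integral)

bond 1 →J1  (Se1: effort source, stroke at far end)
bond 3 →Sf1  (source Sf1 imposes f)
bond 0 →R1  (0-jn J1 has e-setter on 1)
bond 2 →I1  (common-e at J1 fixed by 1)
bond 4 →I2  (common-e at J1 fixed by 1)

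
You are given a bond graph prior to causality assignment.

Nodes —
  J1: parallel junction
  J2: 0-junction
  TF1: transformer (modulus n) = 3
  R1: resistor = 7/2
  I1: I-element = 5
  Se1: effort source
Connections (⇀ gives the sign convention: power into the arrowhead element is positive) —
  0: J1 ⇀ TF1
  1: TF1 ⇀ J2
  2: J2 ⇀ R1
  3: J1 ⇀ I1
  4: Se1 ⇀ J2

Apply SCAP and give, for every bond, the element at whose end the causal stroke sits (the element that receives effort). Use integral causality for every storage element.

b4 stroke at J2  (Se1 (Se) sets effort on bond)
b1 stroke at TF1  (common-e at J2 fixed by 4)
b2 stroke at R1  (J2 effort already set via bond 4)
b0 stroke at J1  (TF TF1: opposite of bond 1)
b3 stroke at I1  (0-jn J1 has e-setter on 0)

β0 stroke at J1
β1 stroke at TF1
β2 stroke at R1
β3 stroke at I1
β4 stroke at J2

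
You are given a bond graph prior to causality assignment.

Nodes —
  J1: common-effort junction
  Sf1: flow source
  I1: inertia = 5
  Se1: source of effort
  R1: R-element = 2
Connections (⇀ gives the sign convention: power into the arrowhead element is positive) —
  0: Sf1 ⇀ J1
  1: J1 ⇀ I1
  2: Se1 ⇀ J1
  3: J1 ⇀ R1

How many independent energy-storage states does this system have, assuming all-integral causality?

1  (I1 all integral)

#0 stroke at Sf1  (Sf1: flow source, stroke at near end)
#2 stroke at J1  (Se1: effort source, stroke at far end)
#1 stroke at I1  (common-e at J1 fixed by 2)
#3 stroke at R1  (common-e at J1 fixed by 2)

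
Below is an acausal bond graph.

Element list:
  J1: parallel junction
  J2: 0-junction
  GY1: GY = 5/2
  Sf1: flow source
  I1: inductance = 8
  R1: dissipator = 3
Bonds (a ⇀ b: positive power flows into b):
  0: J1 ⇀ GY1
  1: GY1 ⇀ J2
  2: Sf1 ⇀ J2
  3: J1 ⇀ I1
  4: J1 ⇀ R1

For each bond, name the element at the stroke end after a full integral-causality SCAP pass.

bond 2 |Sf1  (source Sf1 imposes f)
bond 1 |J2  (J2 needs exactly one e-in)
bond 0 |J1  (GY1 both-in/both-out from 1)
bond 3 |I1  (0-jn J1 has e-setter on 0)
bond 4 |R1  (J1 effort already set via bond 0)

#0 →J1
#1 →J2
#2 →Sf1
#3 →I1
#4 →R1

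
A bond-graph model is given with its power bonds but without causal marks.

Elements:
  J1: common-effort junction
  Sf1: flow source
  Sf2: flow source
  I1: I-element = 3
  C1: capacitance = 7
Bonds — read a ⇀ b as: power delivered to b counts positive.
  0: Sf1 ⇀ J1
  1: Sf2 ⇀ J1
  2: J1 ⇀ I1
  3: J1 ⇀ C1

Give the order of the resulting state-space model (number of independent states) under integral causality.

2  (C1, I1 all integral)

#0 stroke→Sf1  (Sf1: flow source, stroke at near end)
#1 stroke→Sf2  (Sf2: flow source, stroke at near end)
#2 stroke→I1  (prefer integral on I1)
#3 stroke→J1  (J1: last free bond brings effort in)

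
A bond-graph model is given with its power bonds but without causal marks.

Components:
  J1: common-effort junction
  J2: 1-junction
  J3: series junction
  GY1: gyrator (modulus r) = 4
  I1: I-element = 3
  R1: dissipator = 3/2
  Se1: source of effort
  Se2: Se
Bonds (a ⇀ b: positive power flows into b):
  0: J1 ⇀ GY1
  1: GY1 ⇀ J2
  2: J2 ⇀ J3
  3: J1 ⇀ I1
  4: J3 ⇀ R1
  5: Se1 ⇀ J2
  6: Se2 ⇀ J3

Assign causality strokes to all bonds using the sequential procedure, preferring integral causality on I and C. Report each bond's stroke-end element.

β5 stroke at J2  (Se1 (Se) sets effort on bond)
β6 stroke at J3  (source Se2 imposes e)
β3 stroke at I1  (I1 outputs flow p/I1)
β0 stroke at J1  (J1 needs exactly one e-in)
β1 stroke at J2  (GY GY1: same side as bond 0)
β2 stroke at J3  (J2: last free bond brings flow in)
β4 stroke at R1  (only one flow-in slot at J3)

#0 stroke at J1
#1 stroke at J2
#2 stroke at J3
#3 stroke at I1
#4 stroke at R1
#5 stroke at J2
#6 stroke at J3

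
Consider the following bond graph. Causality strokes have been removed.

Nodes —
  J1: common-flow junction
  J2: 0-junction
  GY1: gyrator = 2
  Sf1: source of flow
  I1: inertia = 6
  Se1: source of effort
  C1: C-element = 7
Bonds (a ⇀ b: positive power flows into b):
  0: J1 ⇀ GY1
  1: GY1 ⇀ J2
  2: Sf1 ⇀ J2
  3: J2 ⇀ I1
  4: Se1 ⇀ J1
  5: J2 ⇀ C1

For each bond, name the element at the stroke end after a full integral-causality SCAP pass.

β2 stroke at Sf1  (Sf1: flow source, stroke at near end)
β4 stroke at J1  (Se1: effort source, stroke at far end)
β0 stroke at GY1  (J1: last free bond brings flow in)
β1 stroke at GY1  (GY1: gyrator matches bond 0)
β3 stroke at I1  (prefer integral on I1)
β5 stroke at J2  (J2: last free bond brings effort in)

bond 0 →GY1
bond 1 →GY1
bond 2 →Sf1
bond 3 →I1
bond 4 →J1
bond 5 →J2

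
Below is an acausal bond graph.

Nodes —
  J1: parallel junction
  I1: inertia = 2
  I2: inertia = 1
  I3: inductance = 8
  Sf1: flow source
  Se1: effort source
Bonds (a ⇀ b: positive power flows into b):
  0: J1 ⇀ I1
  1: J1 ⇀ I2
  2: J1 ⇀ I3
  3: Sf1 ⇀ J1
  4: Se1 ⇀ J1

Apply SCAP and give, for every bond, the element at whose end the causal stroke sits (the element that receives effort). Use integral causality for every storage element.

β0 stroke→I1
β1 stroke→I2
β2 stroke→I3
β3 stroke→Sf1
β4 stroke→J1

β3 stroke at Sf1  (Sf1: flow source, stroke at near end)
β4 stroke at J1  (Se1 fixes effort; stroke away)
β0 stroke at I1  (0-jn J1 has e-setter on 4)
β1 stroke at I2  (J1 effort already set via bond 4)
β2 stroke at I3  (J1 effort already set via bond 4)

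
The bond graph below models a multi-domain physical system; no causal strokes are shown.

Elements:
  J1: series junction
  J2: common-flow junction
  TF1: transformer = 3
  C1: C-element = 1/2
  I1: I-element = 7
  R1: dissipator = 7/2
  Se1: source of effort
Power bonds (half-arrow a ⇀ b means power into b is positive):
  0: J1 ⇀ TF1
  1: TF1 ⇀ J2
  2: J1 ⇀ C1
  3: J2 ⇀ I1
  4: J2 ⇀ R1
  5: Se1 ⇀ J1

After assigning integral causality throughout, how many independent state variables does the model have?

2  (C1, I1 all integral)

bond 5 stroke→J1  (Se1: effort source, stroke at far end)
bond 2 stroke→J1  (C1 outputs effort q/C1)
bond 0 stroke→TF1  (J1: last free bond brings flow in)
bond 1 stroke→J2  (TF1 one-in-one-out from 0)
bond 3 stroke→I1  (prefer integral on I1)
bond 4 stroke→J2  (J2 flow already set via bond 3)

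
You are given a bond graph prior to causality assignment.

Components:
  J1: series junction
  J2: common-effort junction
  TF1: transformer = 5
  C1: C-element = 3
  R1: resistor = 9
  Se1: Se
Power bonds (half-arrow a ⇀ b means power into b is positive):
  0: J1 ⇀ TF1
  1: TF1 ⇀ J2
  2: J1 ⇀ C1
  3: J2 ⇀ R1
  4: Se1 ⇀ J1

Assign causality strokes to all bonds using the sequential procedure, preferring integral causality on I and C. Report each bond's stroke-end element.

b0 stroke at TF1
b1 stroke at J2
b2 stroke at J1
b3 stroke at R1
b4 stroke at J1

β4 stroke→J1  (Se1: effort source, stroke at far end)
β2 stroke→J1  (C1 integral (e out))
β0 stroke→TF1  (only one flow-in slot at J1)
β1 stroke→J2  (TF1: transformer flips bond 0)
β3 stroke→R1  (0-jn J2 has e-setter on 1)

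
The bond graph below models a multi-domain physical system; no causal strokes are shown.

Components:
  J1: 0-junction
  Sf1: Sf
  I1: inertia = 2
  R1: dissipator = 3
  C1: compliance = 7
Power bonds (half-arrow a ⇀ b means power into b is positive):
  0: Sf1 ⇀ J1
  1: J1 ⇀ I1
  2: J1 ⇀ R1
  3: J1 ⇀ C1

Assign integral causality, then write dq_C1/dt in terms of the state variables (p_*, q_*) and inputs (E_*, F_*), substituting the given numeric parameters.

#0 →Sf1  (Sf1 (Sf) sets flow on bond)
#1 →I1  (I1 outputs flow p/I1)
#3 →J1  (C1 outputs effort q/C1)
#2 →R1  (J1 effort already set via bond 3)

dq_C1/dt = F_Sf1 - p_I1/2 - q_C1/21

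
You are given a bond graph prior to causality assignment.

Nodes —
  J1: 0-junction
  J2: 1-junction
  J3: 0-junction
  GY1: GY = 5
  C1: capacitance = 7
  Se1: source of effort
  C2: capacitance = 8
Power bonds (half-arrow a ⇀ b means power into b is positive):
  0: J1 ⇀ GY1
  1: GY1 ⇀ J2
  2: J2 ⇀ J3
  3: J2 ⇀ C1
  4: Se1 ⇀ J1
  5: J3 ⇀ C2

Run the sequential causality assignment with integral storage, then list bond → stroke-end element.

β4 →J1  (Se1: effort source, stroke at far end)
β0 →GY1  (J1: bond 4 brought effort, rest push out)
β1 →GY1  (GY1 both-in/both-out from 0)
β2 →J2  (J2: bond 1 brought flow, rest push out)
β3 →J2  (1-jn J2 has f-setter on 1)
β5 →J3  (only one effort-in slot at J3)

β0 stroke at GY1
β1 stroke at GY1
β2 stroke at J2
β3 stroke at J2
β4 stroke at J1
β5 stroke at J3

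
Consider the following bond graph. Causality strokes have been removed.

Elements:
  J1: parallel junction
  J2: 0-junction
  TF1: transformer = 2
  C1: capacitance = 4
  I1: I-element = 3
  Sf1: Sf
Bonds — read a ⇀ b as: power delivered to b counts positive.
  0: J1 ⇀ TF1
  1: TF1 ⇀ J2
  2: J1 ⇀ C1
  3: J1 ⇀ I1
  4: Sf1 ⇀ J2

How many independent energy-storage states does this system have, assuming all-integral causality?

2  (C1, I1 all integral)

bond 4 →Sf1  (Sf1: flow source, stroke at near end)
bond 1 →J2  (only one effort-in slot at J2)
bond 0 →TF1  (through TF1, causality passes straight; one stroke at TF1)
bond 2 →J1  (C1 outputs effort q/C1)
bond 3 →I1  (0-jn J1 has e-setter on 2)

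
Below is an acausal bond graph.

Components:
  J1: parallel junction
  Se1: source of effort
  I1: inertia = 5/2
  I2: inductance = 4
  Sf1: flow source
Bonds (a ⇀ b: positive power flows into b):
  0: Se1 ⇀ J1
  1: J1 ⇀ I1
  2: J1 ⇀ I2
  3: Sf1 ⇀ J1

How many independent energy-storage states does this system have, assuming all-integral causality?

bond 0 |J1  (Se1: effort source, stroke at far end)
bond 3 |Sf1  (Sf1: flow source, stroke at near end)
bond 1 |I1  (0-jn J1 has e-setter on 0)
bond 2 |I2  (common-e at J1 fixed by 0)

2  (I1, I2 all integral)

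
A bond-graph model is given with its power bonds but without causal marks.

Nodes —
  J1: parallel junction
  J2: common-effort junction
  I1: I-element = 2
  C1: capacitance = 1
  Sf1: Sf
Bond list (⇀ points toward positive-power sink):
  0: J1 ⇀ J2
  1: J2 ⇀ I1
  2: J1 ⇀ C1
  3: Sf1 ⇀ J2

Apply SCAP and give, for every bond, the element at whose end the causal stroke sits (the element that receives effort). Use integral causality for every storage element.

#0 stroke at J2
#1 stroke at I1
#2 stroke at J1
#3 stroke at Sf1

b3 |Sf1  (Sf1 fixes flow; stroke at Sf1)
b1 |I1  (prefer integral on I1)
b0 |J2  (closing 0-jn rule on J2)
b2 |J1  (J1 needs exactly one e-in)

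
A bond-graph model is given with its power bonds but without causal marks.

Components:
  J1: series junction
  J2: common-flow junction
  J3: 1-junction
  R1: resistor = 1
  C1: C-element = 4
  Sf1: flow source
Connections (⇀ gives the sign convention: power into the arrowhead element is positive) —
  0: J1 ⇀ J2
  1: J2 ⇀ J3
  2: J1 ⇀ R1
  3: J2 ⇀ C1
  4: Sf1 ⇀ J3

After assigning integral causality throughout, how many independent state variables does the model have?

#4 |Sf1  (Sf1 (Sf) sets flow on bond)
#1 |J3  (1-jn J3 has f-setter on 4)
#0 |J2  (common-f at J2 fixed by 1)
#3 |J2  (1-jn J2 has f-setter on 1)
#2 |J1  (J1: bond 0 brought flow, rest push out)

1  (C1 all integral)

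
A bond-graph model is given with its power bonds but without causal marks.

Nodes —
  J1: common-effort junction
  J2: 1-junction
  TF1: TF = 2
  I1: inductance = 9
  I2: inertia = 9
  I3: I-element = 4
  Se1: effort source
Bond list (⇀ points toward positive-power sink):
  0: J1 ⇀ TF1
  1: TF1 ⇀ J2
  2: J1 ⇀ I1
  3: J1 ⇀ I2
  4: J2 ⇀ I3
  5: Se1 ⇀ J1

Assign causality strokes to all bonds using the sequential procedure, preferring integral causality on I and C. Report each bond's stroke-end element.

b5 stroke→J1  (Se1 (Se) sets effort on bond)
b0 stroke→TF1  (J1 effort already set via bond 5)
b2 stroke→I1  (J1 effort already set via bond 5)
b3 stroke→I2  (J1 effort already set via bond 5)
b1 stroke→J2  (TF TF1: opposite of bond 0)
b4 stroke→I3  (J2: last free bond brings flow in)

β0 |TF1
β1 |J2
β2 |I1
β3 |I2
β4 |I3
β5 |J1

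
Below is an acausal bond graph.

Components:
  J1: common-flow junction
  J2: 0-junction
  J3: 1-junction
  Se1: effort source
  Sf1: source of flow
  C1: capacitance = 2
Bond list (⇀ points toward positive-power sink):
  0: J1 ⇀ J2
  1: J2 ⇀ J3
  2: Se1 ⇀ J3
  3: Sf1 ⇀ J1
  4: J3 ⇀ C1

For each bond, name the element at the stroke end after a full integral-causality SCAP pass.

#2 |J3  (Se1 (Se) sets effort on bond)
#3 |Sf1  (Sf1 (Sf) sets flow on bond)
#0 |J1  (J1: bond 3 brought flow, rest push out)
#1 |J2  (only one effort-in slot at J2)
#4 |J3  (common-f at J3 fixed by 1)

b0 stroke at J1
b1 stroke at J2
b2 stroke at J3
b3 stroke at Sf1
b4 stroke at J3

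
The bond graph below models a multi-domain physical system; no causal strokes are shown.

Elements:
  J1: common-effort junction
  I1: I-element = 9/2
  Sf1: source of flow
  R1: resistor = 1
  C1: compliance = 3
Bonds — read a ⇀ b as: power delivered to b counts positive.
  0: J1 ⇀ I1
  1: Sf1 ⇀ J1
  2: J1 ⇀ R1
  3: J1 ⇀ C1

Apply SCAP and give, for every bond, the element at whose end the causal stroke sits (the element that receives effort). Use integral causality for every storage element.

b1 →Sf1  (Sf1 fixes flow; stroke at Sf1)
b0 →I1  (I1 integral (f out))
b3 →J1  (C1 outputs effort q/C1)
b2 →R1  (common-e at J1 fixed by 3)

β0 |I1
β1 |Sf1
β2 |R1
β3 |J1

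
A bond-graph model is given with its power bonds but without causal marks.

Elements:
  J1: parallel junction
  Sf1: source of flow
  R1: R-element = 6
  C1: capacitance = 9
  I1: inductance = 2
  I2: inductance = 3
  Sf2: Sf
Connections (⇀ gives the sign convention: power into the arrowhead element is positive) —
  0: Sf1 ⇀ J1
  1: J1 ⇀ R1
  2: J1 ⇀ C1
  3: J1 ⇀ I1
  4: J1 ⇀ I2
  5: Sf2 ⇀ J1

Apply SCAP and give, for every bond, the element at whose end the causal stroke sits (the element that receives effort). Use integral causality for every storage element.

bond 0 |Sf1
bond 1 |R1
bond 2 |J1
bond 3 |I1
bond 4 |I2
bond 5 |Sf2

b0 →Sf1  (Sf1: flow source, stroke at near end)
b5 →Sf2  (Sf2: flow source, stroke at near end)
b2 →J1  (prefer integral on C1)
b1 →R1  (J1 effort already set via bond 2)
b3 →I1  (J1 effort already set via bond 2)
b4 →I2  (common-e at J1 fixed by 2)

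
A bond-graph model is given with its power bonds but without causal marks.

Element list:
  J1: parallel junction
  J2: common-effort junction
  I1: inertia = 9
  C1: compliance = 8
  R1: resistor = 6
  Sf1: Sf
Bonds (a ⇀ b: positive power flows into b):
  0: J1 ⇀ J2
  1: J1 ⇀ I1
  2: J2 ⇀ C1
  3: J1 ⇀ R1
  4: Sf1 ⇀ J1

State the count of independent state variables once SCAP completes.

β4 |Sf1  (Sf1: flow source, stroke at near end)
β1 |I1  (I1 outputs flow p/I1)
β2 |J2  (C1: C, integral causality)
β0 |J1  (J2: bond 2 brought effort, rest push out)
β3 |R1  (common-e at J1 fixed by 0)

2  (C1, I1 all integral)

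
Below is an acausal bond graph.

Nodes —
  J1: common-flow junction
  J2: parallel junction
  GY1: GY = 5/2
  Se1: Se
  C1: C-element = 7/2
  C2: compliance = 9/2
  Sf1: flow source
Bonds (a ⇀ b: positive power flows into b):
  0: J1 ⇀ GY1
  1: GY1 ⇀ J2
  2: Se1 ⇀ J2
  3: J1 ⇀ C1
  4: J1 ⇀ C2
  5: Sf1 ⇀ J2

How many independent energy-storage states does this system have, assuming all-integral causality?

β2 stroke→J2  (source Se1 imposes e)
β5 stroke→Sf1  (Sf1 fixes flow; stroke at Sf1)
β1 stroke→GY1  (J2 effort already set via bond 2)
β0 stroke→GY1  (through GY1, causality inverts; strokes same side of GY1)
β3 stroke→J1  (J1: bond 0 brought flow, rest push out)
β4 stroke→J1  (1-jn J1 has f-setter on 0)

2  (C1, C2 all integral)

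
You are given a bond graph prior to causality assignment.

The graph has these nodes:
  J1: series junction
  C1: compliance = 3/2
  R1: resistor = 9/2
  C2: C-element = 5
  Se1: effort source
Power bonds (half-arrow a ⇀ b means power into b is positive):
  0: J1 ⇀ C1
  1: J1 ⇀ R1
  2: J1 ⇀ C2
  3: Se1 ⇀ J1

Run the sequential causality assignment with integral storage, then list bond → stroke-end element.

b3 stroke at J1  (source Se1 imposes e)
b0 stroke at J1  (C1 outputs effort q/C1)
b2 stroke at J1  (prefer integral on C2)
b1 stroke at R1  (closing 1-jn rule on J1)

b0 stroke→J1
b1 stroke→R1
b2 stroke→J1
b3 stroke→J1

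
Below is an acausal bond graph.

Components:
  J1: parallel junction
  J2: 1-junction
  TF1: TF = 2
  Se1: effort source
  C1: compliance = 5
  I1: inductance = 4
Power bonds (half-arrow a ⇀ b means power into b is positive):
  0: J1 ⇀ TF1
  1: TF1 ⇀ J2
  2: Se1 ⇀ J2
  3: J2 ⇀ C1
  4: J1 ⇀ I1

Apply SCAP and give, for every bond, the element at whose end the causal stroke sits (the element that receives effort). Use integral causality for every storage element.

#2 stroke at J2  (Se1 (Se) sets effort on bond)
#3 stroke at J2  (C1 outputs effort q/C1)
#1 stroke at TF1  (closing 1-jn rule on J2)
#0 stroke at J1  (through TF1, causality passes straight; one stroke at TF1)
#4 stroke at I1  (J1 effort already set via bond 0)

bond 0 →J1
bond 1 →TF1
bond 2 →J2
bond 3 →J2
bond 4 →I1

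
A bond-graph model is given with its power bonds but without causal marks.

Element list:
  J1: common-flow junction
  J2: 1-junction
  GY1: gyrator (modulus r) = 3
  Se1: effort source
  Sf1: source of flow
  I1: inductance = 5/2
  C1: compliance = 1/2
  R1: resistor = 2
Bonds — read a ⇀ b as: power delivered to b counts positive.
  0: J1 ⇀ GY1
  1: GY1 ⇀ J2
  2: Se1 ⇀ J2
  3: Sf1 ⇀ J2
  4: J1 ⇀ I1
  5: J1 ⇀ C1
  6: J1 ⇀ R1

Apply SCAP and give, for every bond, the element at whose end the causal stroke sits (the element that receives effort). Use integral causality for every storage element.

β0 stroke→J1
β1 stroke→J2
β2 stroke→J2
β3 stroke→Sf1
β4 stroke→I1
β5 stroke→J1
β6 stroke→J1

b2 |J2  (Se1: effort source, stroke at far end)
b3 |Sf1  (Sf1 (Sf) sets flow on bond)
b1 |J2  (common-f at J2 fixed by 3)
b0 |J1  (GY GY1: same side as bond 1)
b4 |I1  (I1 outputs flow p/I1)
b5 |J1  (J1 flow already set via bond 4)
b6 |J1  (common-f at J1 fixed by 4)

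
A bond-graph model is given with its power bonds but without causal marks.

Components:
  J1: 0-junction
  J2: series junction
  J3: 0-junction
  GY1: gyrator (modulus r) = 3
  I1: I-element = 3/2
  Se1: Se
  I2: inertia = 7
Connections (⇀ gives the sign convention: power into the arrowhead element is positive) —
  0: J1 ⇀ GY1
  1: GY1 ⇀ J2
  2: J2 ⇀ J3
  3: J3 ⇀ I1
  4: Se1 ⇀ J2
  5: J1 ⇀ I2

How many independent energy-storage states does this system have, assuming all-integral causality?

β4 stroke→J2  (Se1: effort source, stroke at far end)
β3 stroke→I1  (prefer integral on I1)
β2 stroke→J3  (J3 needs exactly one e-in)
β1 stroke→J2  (1-jn J2 has f-setter on 2)
β0 stroke→J1  (GY1: gyrator matches bond 1)
β5 stroke→I2  (common-e at J1 fixed by 0)

2  (I1, I2 all integral)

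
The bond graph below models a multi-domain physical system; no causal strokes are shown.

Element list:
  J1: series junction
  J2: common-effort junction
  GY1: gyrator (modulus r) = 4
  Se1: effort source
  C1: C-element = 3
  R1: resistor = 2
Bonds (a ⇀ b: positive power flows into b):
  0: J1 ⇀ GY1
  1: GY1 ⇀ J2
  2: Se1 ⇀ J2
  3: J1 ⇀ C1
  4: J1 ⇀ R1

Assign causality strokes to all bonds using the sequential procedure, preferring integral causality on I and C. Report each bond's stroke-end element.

β0 |GY1
β1 |GY1
β2 |J2
β3 |J1
β4 |J1

b2 stroke→J2  (Se1 fixes effort; stroke away)
b1 stroke→GY1  (J2: bond 2 brought effort, rest push out)
b0 stroke→GY1  (GY1: gyrator matches bond 1)
b3 stroke→J1  (common-f at J1 fixed by 0)
b4 stroke→J1  (J1 flow already set via bond 0)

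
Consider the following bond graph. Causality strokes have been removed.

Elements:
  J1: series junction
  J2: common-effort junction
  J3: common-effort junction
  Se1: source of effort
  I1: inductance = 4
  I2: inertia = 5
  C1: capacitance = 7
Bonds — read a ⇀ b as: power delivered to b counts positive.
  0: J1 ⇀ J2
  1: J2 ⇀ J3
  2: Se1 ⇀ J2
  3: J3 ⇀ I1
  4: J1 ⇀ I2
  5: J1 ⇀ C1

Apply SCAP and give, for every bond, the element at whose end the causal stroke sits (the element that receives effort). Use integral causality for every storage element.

β0 stroke→J1
β1 stroke→J3
β2 stroke→J2
β3 stroke→I1
β4 stroke→I2
β5 stroke→J1

β2 stroke at J2  (source Se1 imposes e)
β0 stroke at J1  (J2: bond 2 brought effort, rest push out)
β1 stroke at J3  (common-e at J2 fixed by 2)
β3 stroke at I1  (J3: bond 1 brought effort, rest push out)
β4 stroke at I2  (I2: I, integral causality)
β5 stroke at J1  (1-jn J1 has f-setter on 4)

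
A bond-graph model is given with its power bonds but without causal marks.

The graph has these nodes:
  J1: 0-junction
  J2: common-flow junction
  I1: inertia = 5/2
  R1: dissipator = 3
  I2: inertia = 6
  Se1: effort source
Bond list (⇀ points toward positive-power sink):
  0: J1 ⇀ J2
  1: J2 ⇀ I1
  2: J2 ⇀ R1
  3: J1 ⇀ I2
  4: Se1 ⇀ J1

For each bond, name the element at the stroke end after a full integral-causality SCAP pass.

β0 |J2
β1 |I1
β2 |J2
β3 |I2
β4 |J1

bond 4 stroke at J1  (source Se1 imposes e)
bond 0 stroke at J2  (common-e at J1 fixed by 4)
bond 3 stroke at I2  (0-jn J1 has e-setter on 4)
bond 1 stroke at I1  (I1: I, integral causality)
bond 2 stroke at J2  (1-jn J2 has f-setter on 1)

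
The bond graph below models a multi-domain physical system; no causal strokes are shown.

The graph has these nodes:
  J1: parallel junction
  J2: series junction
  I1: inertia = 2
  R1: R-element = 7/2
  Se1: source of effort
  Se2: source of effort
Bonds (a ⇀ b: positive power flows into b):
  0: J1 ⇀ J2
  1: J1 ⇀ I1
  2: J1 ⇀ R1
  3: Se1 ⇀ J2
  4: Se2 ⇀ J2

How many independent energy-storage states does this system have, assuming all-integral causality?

1  (I1 all integral)

b3 →J2  (Se1 fixes effort; stroke away)
b4 →J2  (Se2 fixes effort; stroke away)
b0 →J1  (only one flow-in slot at J2)
b1 →I1  (0-jn J1 has e-setter on 0)
b2 →R1  (common-e at J1 fixed by 0)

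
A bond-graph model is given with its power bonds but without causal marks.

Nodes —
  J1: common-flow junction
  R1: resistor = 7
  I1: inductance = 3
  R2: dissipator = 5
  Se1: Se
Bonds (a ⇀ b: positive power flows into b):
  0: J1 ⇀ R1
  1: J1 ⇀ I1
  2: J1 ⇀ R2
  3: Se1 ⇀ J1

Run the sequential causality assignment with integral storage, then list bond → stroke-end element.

bond 3 stroke at J1  (Se1 (Se) sets effort on bond)
bond 1 stroke at I1  (I1 integral (f out))
bond 0 stroke at J1  (common-f at J1 fixed by 1)
bond 2 stroke at J1  (J1 flow already set via bond 1)

b0 |J1
b1 |I1
b2 |J1
b3 |J1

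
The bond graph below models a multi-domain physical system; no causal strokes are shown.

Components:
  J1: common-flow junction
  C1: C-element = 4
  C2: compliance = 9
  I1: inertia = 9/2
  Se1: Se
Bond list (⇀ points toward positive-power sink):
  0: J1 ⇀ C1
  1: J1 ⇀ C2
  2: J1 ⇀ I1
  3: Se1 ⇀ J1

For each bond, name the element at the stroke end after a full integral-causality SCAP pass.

bond 0 stroke at J1
bond 1 stroke at J1
bond 2 stroke at I1
bond 3 stroke at J1

bond 3 →J1  (Se1 (Se) sets effort on bond)
bond 0 →J1  (C1: C, integral causality)
bond 1 →J1  (C2 integral (e out))
bond 2 →I1  (J1 needs exactly one f-in)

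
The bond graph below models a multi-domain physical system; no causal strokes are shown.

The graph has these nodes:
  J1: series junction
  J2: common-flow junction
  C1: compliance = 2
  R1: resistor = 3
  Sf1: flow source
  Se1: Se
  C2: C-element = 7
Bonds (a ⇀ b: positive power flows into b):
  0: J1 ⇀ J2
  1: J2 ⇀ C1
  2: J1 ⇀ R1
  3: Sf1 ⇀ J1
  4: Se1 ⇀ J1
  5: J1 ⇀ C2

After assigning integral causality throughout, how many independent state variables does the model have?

2  (C1, C2 all integral)

b3 |Sf1  (Sf1 fixes flow; stroke at Sf1)
b4 |J1  (source Se1 imposes e)
b0 |J1  (common-f at J1 fixed by 3)
b2 |J1  (1-jn J1 has f-setter on 3)
b5 |J1  (J1: bond 3 brought flow, rest push out)
b1 |J2  (1-jn J2 has f-setter on 0)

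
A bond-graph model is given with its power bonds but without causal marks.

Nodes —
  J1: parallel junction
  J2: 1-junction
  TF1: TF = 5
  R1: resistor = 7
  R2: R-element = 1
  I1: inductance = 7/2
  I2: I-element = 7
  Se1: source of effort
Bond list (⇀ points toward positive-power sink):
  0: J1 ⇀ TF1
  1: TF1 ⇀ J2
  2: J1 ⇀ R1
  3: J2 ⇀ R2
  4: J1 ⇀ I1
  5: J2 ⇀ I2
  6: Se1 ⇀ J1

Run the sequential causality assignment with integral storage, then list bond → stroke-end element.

bond 0 stroke→TF1
bond 1 stroke→J2
bond 2 stroke→R1
bond 3 stroke→J2
bond 4 stroke→I1
bond 5 stroke→I2
bond 6 stroke→J1

bond 6 stroke→J1  (Se1 fixes effort; stroke away)
bond 0 stroke→TF1  (J1: bond 6 brought effort, rest push out)
bond 2 stroke→R1  (J1 effort already set via bond 6)
bond 4 stroke→I1  (common-e at J1 fixed by 6)
bond 1 stroke→J2  (TF1 one-in-one-out from 0)
bond 5 stroke→I2  (prefer integral on I2)
bond 3 stroke→J2  (J2: bond 5 brought flow, rest push out)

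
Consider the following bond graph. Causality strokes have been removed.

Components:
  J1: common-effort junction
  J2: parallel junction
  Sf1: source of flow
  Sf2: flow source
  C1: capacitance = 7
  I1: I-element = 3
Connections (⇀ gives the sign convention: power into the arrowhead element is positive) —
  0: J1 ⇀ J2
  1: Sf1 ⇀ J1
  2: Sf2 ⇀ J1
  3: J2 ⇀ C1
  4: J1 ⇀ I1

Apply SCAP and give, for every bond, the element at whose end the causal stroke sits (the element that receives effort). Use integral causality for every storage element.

#1 stroke→Sf1  (source Sf1 imposes f)
#2 stroke→Sf2  (Sf2 fixes flow; stroke at Sf2)
#3 stroke→J2  (C1 outputs effort q/C1)
#0 stroke→J1  (0-jn J2 has e-setter on 3)
#4 stroke→I1  (common-e at J1 fixed by 0)

b0 |J1
b1 |Sf1
b2 |Sf2
b3 |J2
b4 |I1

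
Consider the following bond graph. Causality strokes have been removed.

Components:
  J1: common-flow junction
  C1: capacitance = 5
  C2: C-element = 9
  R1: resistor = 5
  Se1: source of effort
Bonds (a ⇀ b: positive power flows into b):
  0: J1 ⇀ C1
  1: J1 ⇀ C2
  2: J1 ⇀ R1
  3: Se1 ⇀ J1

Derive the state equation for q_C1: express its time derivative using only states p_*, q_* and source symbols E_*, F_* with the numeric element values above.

dq_C1/dt = E_Se1/5 - q_C1/25 - q_C2/45

#3 stroke→J1  (Se1 fixes effort; stroke away)
#0 stroke→J1  (C1 integral (e out))
#1 stroke→J1  (C2 outputs effort q/C2)
#2 stroke→R1  (J1 needs exactly one f-in)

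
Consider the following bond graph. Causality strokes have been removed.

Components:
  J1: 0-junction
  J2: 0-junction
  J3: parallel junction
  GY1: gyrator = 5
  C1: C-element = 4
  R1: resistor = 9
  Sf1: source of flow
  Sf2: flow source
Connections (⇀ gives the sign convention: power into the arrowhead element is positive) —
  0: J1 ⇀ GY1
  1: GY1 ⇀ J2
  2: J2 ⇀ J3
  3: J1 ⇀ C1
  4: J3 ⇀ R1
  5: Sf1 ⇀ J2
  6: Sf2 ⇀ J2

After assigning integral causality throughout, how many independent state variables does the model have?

#5 →Sf1  (Sf1: flow source, stroke at near end)
#6 →Sf2  (Sf2 (Sf) sets flow on bond)
#3 →J1  (C1 outputs effort q/C1)
#0 →GY1  (J1: bond 3 brought effort, rest push out)
#1 →GY1  (GY1 both-in/both-out from 0)
#2 →J2  (J2: last free bond brings effort in)
#4 →J3  (only one effort-in slot at J3)

1  (C1 all integral)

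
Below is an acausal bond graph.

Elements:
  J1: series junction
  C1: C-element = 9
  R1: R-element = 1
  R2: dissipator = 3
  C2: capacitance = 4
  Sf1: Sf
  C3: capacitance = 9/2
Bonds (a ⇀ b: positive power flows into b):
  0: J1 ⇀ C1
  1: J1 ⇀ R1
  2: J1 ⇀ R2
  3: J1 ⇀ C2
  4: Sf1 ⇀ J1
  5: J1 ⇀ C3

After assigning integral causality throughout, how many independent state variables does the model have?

3  (C1, C2, C3 all integral)

bond 4 |Sf1  (Sf1 (Sf) sets flow on bond)
bond 0 |J1  (J1: bond 4 brought flow, rest push out)
bond 1 |J1  (1-jn J1 has f-setter on 4)
bond 2 |J1  (J1 flow already set via bond 4)
bond 3 |J1  (J1: bond 4 brought flow, rest push out)
bond 5 |J1  (J1: bond 4 brought flow, rest push out)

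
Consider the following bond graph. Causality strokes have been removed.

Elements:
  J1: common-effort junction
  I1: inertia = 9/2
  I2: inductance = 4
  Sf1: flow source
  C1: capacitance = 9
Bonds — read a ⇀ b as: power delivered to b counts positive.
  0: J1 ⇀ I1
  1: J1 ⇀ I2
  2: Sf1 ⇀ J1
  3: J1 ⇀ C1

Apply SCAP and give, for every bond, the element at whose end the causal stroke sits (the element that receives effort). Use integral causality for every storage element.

b2 stroke at Sf1  (Sf1: flow source, stroke at near end)
b0 stroke at I1  (I1: I, integral causality)
b1 stroke at I2  (I2: I, integral causality)
b3 stroke at J1  (closing 0-jn rule on J1)

β0 stroke→I1
β1 stroke→I2
β2 stroke→Sf1
β3 stroke→J1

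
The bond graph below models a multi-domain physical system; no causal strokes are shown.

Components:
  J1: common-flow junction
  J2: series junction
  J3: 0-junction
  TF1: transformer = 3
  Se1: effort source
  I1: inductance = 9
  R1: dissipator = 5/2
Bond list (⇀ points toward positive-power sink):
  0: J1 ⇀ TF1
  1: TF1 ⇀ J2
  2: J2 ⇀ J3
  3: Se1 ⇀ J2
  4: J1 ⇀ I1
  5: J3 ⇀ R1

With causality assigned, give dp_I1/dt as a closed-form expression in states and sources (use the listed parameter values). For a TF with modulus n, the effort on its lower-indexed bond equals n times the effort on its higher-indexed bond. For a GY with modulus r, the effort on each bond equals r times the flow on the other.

bond 3 |J2  (Se1 fixes effort; stroke away)
bond 4 |I1  (I1: I, integral causality)
bond 0 |J1  (J1 flow already set via bond 4)
bond 1 |TF1  (TF TF1: opposite of bond 0)
bond 2 |J2  (common-f at J2 fixed by 1)
bond 5 |J3  (only one effort-in slot at J3)

dp_I1/dt = 3*E_Se1 - 5*p_I1/2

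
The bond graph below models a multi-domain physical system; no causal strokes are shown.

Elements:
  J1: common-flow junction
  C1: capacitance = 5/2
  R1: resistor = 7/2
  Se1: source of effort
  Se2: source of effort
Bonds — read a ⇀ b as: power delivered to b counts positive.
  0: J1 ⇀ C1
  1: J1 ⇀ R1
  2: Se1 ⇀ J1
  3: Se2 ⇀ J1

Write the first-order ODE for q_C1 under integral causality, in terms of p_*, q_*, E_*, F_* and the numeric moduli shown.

dq_C1/dt = 2*E_Se1/7 + 2*E_Se2/7 - 4*q_C1/35

#2 stroke at J1  (Se1 fixes effort; stroke away)
#3 stroke at J1  (Se2 (Se) sets effort on bond)
#0 stroke at J1  (C1: C, integral causality)
#1 stroke at R1  (only one flow-in slot at J1)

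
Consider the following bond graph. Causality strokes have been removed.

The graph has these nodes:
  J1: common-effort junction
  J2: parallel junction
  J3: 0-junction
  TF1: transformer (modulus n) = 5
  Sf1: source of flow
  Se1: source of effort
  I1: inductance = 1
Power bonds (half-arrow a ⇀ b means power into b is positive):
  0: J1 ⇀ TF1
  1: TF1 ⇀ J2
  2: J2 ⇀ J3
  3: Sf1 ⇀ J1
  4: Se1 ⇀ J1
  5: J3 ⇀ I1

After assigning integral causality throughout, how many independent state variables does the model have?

bond 3 stroke→Sf1  (Sf1 fixes flow; stroke at Sf1)
bond 4 stroke→J1  (Se1: effort source, stroke at far end)
bond 0 stroke→TF1  (J1: bond 4 brought effort, rest push out)
bond 1 stroke→J2  (through TF1, causality passes straight; one stroke at TF1)
bond 2 stroke→J3  (J2: bond 1 brought effort, rest push out)
bond 5 stroke→I1  (J3: bond 2 brought effort, rest push out)

1  (I1 all integral)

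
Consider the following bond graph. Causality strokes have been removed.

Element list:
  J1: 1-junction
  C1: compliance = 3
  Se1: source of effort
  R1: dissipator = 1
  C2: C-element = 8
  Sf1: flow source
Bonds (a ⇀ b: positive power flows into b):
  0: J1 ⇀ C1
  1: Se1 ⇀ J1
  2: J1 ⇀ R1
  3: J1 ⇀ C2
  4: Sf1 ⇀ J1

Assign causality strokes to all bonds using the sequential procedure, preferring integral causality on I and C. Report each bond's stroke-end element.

bond 0 |J1
bond 1 |J1
bond 2 |J1
bond 3 |J1
bond 4 |Sf1

b1 |J1  (Se1 fixes effort; stroke away)
b4 |Sf1  (Sf1 fixes flow; stroke at Sf1)
b0 |J1  (J1 flow already set via bond 4)
b2 |J1  (1-jn J1 has f-setter on 4)
b3 |J1  (J1 flow already set via bond 4)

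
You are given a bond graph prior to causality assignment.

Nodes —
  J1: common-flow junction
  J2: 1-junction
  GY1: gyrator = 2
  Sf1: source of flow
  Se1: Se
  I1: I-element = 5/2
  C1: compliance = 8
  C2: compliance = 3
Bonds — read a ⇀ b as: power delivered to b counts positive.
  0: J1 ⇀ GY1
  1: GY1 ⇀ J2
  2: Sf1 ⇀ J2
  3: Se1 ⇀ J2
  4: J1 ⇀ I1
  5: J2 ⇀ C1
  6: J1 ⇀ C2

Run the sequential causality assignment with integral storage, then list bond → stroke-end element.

bond 2 stroke at Sf1  (source Sf1 imposes f)
bond 3 stroke at J2  (Se1 fixes effort; stroke away)
bond 1 stroke at J2  (1-jn J2 has f-setter on 2)
bond 5 stroke at J2  (J2: bond 2 brought flow, rest push out)
bond 0 stroke at J1  (GY1 both-in/both-out from 1)
bond 4 stroke at I1  (I1: I, integral causality)
bond 6 stroke at J1  (J1: bond 4 brought flow, rest push out)

β0 |J1
β1 |J2
β2 |Sf1
β3 |J2
β4 |I1
β5 |J2
β6 |J1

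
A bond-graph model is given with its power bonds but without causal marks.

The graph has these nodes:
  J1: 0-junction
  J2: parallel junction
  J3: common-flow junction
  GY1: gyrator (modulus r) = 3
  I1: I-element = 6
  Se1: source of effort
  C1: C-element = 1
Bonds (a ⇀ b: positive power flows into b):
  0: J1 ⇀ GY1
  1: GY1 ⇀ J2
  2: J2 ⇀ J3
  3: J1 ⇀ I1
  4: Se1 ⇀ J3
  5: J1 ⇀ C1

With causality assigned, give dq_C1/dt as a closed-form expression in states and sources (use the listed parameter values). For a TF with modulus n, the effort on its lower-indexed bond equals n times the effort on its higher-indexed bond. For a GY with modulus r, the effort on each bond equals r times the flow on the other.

b4 stroke→J3  (source Se1 imposes e)
b2 stroke→J2  (J3: last free bond brings flow in)
b1 stroke→GY1  (common-e at J2 fixed by 2)
b0 stroke→GY1  (GY GY1: same side as bond 1)
b3 stroke→I1  (I1 outputs flow p/I1)
b5 stroke→J1  (closing 0-jn rule on J1)

dq_C1/dt = E_Se1/3 - p_I1/6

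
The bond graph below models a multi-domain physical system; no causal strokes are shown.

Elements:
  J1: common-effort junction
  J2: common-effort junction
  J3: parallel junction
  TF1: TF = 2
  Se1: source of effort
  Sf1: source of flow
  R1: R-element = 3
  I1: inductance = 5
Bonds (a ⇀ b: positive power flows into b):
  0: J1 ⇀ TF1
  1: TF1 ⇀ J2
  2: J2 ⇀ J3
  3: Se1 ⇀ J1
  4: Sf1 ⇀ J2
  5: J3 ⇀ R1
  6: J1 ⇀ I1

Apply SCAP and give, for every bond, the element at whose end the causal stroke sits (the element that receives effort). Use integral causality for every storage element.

β0 stroke at TF1
β1 stroke at J2
β2 stroke at J3
β3 stroke at J1
β4 stroke at Sf1
β5 stroke at R1
β6 stroke at I1

bond 3 |J1  (Se1: effort source, stroke at far end)
bond 4 |Sf1  (Sf1 (Sf) sets flow on bond)
bond 0 |TF1  (J1: bond 3 brought effort, rest push out)
bond 6 |I1  (common-e at J1 fixed by 3)
bond 1 |J2  (through TF1, causality passes straight; one stroke at TF1)
bond 2 |J3  (0-jn J2 has e-setter on 1)
bond 5 |R1  (J3 effort already set via bond 2)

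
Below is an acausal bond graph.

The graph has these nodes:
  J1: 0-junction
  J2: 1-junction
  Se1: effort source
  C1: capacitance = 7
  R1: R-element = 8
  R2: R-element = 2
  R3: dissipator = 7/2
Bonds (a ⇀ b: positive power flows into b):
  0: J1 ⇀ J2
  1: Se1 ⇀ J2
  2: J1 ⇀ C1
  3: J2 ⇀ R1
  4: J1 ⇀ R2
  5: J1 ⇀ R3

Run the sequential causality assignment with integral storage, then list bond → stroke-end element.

#1 stroke→J2  (Se1 fixes effort; stroke away)
#2 stroke→J1  (prefer integral on C1)
#0 stroke→J2  (J1 effort already set via bond 2)
#4 stroke→R2  (J1 effort already set via bond 2)
#5 stroke→R3  (J1: bond 2 brought effort, rest push out)
#3 stroke→R1  (only one flow-in slot at J2)

β0 stroke→J2
β1 stroke→J2
β2 stroke→J1
β3 stroke→R1
β4 stroke→R2
β5 stroke→R3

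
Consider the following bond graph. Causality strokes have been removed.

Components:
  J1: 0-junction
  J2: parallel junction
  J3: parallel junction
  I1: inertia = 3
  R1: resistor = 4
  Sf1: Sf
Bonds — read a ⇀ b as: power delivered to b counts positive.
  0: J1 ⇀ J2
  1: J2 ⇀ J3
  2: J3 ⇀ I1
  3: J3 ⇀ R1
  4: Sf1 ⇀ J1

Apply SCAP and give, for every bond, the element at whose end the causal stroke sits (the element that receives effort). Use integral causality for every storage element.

β4 stroke at Sf1  (Sf1 fixes flow; stroke at Sf1)
β0 stroke at J1  (closing 0-jn rule on J1)
β1 stroke at J2  (J2: last free bond brings effort in)
β2 stroke at I1  (I1 outputs flow p/I1)
β3 stroke at J3  (J3 needs exactly one e-in)

#0 |J1
#1 |J2
#2 |I1
#3 |J3
#4 |Sf1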